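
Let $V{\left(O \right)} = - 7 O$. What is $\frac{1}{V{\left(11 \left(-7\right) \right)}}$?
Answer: $\frac{1}{539} \approx 0.0018553$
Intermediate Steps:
$\frac{1}{V{\left(11 \left(-7\right) \right)}} = \frac{1}{\left(-7\right) 11 \left(-7\right)} = \frac{1}{\left(-7\right) \left(-77\right)} = \frac{1}{539}$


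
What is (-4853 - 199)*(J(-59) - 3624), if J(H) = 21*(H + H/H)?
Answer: 24461784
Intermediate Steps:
J(H) = 21 + 21*H (J(H) = 21*(H + 1) = 21*(1 + H) = 21 + 21*H)
(-4853 - 199)*(J(-59) - 3624) = (-4853 - 199)*((21 + 21*(-59)) - 3624) = -5052*((21 - 1239) - 3624) = -5052*(-1218 - 3624) = -5052*(-4842) = 24461784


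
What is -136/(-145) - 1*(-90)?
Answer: 13186/145 ≈ 90.938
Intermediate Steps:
-136/(-145) - 1*(-90) = -136*(-1/145) + 90 = 136/145 + 90 = 13186/145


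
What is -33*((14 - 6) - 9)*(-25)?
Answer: -825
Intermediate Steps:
-33*((14 - 6) - 9)*(-25) = -33*(8 - 9)*(-25) = -33*(-1)*(-25) = 33*(-25) = -825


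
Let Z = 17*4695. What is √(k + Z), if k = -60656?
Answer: 7*√391 ≈ 138.42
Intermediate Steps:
Z = 79815
√(k + Z) = √(-60656 + 79815) = √19159 = 7*√391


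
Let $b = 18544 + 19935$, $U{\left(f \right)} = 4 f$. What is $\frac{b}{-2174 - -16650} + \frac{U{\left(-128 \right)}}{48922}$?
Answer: $\frac{133932709}{50585348} \approx 2.6477$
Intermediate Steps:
$b = 38479$
$\frac{b}{-2174 - -16650} + \frac{U{\left(-128 \right)}}{48922} = \frac{38479}{-2174 - -16650} + \frac{4 \left(-128\right)}{48922} = \frac{38479}{-2174 + 16650} - \frac{256}{24461} = \frac{38479}{14476} - \frac{256}{24461} = 38479 \cdot \frac{1}{14476} - \frac{256}{24461} = \frac{5497}{2068} - \frac{256}{24461} = \frac{133932709}{50585348}$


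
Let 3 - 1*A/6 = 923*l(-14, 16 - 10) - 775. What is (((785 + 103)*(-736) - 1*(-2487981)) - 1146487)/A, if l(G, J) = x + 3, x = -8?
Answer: 343963/16179 ≈ 21.260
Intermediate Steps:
l(G, J) = -5 (l(G, J) = -8 + 3 = -5)
A = 32358 (A = 18 - 6*(923*(-5) - 775) = 18 - 6*(-4615 - 775) = 18 - 6*(-5390) = 18 + 32340 = 32358)
(((785 + 103)*(-736) - 1*(-2487981)) - 1146487)/A = (((785 + 103)*(-736) - 1*(-2487981)) - 1146487)/32358 = ((888*(-736) + 2487981) - 1146487)*(1/32358) = ((-653568 + 2487981) - 1146487)*(1/32358) = (1834413 - 1146487)*(1/32358) = 687926*(1/32358) = 343963/16179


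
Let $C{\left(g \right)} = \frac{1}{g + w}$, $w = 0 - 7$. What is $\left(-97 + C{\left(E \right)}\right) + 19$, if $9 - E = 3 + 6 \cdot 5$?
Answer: $- \frac{2419}{31} \approx -78.032$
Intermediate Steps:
$w = -7$
$E = -24$ ($E = 9 - \left(3 + 6 \cdot 5\right) = 9 - \left(3 + 30\right) = 9 - 33 = -24$)
$C{\left(g \right)} = \frac{1}{-7 + g}$ ($C{\left(g \right)} = \frac{1}{g - 7} = \frac{1}{-7 + g}$)
$\left(-97 + C{\left(E \right)}\right) + 19 = \left(-97 + \frac{1}{-7 - 24}\right) + 19 = \left(-97 + \frac{1}{-31}\right) + 19 = \left(-97 - \frac{1}{31}\right) + 19 = - \frac{3008}{31} + 19 = - \frac{2419}{31}$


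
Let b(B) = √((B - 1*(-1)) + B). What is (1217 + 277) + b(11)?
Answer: 1494 + √23 ≈ 1498.8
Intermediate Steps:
b(B) = √(1 + 2*B) (b(B) = √((B + 1) + B) = √((1 + B) + B) = √(1 + 2*B))
(1217 + 277) + b(11) = (1217 + 277) + √(1 + 2*11) = 1494 + √(1 + 22) = 1494 + √23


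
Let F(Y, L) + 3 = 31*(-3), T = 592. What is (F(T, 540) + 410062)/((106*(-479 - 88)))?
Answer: -204983/30051 ≈ -6.8212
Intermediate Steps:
F(Y, L) = -96 (F(Y, L) = -3 + 31*(-3) = -3 - 93 = -96)
(F(T, 540) + 410062)/((106*(-479 - 88))) = (-96 + 410062)/((106*(-479 - 88))) = 409966/((106*(-567))) = 409966/(-60102) = 409966*(-1/60102) = -204983/30051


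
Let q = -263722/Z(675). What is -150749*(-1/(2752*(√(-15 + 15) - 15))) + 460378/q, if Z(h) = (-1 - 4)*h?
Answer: 32050053566111/5443222080 ≈ 5888.1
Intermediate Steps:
Z(h) = -5*h
q = 263722/3375 (q = -263722/((-5*675)) = -263722/(-3375) = -263722*(-1/3375) = 263722/3375 ≈ 78.140)
-150749*(-1/(2752*(√(-15 + 15) - 15))) + 460378/q = -150749*(-1/(2752*(√(-15 + 15) - 15))) + 460378/(263722/3375) = -150749*(-1/(2752*(√0 - 15))) + 460378*(3375/263722) = -150749*(-1/(2752*(0 - 15))) + 776887875/131861 = -150749/((-2752*(-15))) + 776887875/131861 = -150749/41280 + 776887875/131861 = 32050053566111/5443222080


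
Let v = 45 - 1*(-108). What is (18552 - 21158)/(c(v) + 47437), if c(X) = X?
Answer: -1303/23795 ≈ -0.054759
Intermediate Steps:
v = 153 (v = 45 + 108 = 153)
(18552 - 21158)/(c(v) + 47437) = (18552 - 21158)/(153 + 47437) = -2606/47590 = -2606*1/47590 = -1303/23795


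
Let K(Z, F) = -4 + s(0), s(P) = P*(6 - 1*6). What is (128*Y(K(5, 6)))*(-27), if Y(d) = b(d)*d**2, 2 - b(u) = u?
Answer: -331776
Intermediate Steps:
s(P) = 0 (s(P) = P*(6 - 6) = P*0 = 0)
K(Z, F) = -4 (K(Z, F) = -4 + 0 = -4)
b(u) = 2 - u
Y(d) = d**2*(2 - d) (Y(d) = (2 - d)*d**2 = d**2*(2 - d))
(128*Y(K(5, 6)))*(-27) = (128*((-4)**2*(2 - 1*(-4))))*(-27) = (128*(16*(2 + 4)))*(-27) = (128*(16*6))*(-27) = (128*96)*(-27) = 12288*(-27) = -331776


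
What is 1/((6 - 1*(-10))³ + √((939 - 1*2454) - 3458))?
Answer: 4096/16782189 - I*√4973/16782189 ≈ 0.00024407 - 4.202e-6*I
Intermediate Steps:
1/((6 - 1*(-10))³ + √((939 - 1*2454) - 3458)) = 1/((6 + 10)³ + √((939 - 2454) - 3458)) = 1/(16³ + √(-1515 - 3458)) = 1/(4096 + √(-4973)) = 1/(4096 + I*√4973)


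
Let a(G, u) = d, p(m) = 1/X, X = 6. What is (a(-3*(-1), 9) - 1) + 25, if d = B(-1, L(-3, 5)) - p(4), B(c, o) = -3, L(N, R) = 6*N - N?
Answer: 125/6 ≈ 20.833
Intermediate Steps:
L(N, R) = 5*N
p(m) = ⅙ (p(m) = 1/6 = ⅙)
d = -19/6 (d = -3 - 1*⅙ = -3 - ⅙ = -19/6 ≈ -3.1667)
a(G, u) = -19/6
(a(-3*(-1), 9) - 1) + 25 = (-19/6 - 1) + 25 = -25/6 + 25 = 125/6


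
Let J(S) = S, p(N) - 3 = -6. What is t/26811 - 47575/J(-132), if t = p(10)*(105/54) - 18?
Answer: 115957289/321732 ≈ 360.42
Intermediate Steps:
p(N) = -3 (p(N) = 3 - 6 = -3)
t = -143/6 (t = -315/54 - 18 = -3*35/18 - 18 = -35/6 - 18 = -143/6 ≈ -23.833)
t/26811 - 47575/J(-132) = -143/6/26811 - 47575/(-132) = -143/6*1/26811 - 47575*(-1/132) = -143/160866 + 4325/12 = 115957289/321732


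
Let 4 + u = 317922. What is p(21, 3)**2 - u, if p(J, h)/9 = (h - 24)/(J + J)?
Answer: -1271591/4 ≈ -3.1790e+5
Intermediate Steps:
p(J, h) = 9*(-24 + h)/(2*J) (p(J, h) = 9*((h - 24)/(J + J)) = 9*((-24 + h)/((2*J))) = 9*((-24 + h)*(1/(2*J))) = 9*((-24 + h)/(2*J)) = 9*(-24 + h)/(2*J))
u = 317918 (u = -4 + 317922 = 317918)
p(21, 3)**2 - u = ((9/2)*(-24 + 3)/21)**2 - 1*317918 = ((9/2)*(1/21)*(-21))**2 - 317918 = (-9/2)**2 - 317918 = 81/4 - 317918 = -1271591/4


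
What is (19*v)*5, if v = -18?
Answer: -1710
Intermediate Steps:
(19*v)*5 = (19*(-18))*5 = -342*5 = -1710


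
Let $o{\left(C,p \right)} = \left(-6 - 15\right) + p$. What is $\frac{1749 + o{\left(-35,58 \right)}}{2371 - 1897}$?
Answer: $\frac{893}{237} \approx 3.7679$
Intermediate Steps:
$o{\left(C,p \right)} = -21 + p$ ($o{\left(C,p \right)} = \left(-6 - 15\right) + p = -21 + p$)
$\frac{1749 + o{\left(-35,58 \right)}}{2371 - 1897} = \frac{1749 + \left(-21 + 58\right)}{2371 - 1897} = \frac{1749 + 37}{474} = 1786 \cdot \frac{1}{474} = \frac{893}{237}$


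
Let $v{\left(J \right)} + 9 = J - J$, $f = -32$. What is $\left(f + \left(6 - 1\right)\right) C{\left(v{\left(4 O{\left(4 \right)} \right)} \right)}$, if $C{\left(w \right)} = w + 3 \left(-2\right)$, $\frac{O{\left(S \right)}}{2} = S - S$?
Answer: $405$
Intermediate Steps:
$O{\left(S \right)} = 0$ ($O{\left(S \right)} = 2 \left(S - S\right) = 2 \cdot 0 = 0$)
$v{\left(J \right)} = -9$ ($v{\left(J \right)} = -9 + \left(J - J\right) = -9 + 0 = -9$)
$C{\left(w \right)} = -6 + w$ ($C{\left(w \right)} = w - 6 = -6 + w$)
$\left(f + \left(6 - 1\right)\right) C{\left(v{\left(4 O{\left(4 \right)} \right)} \right)} = \left(-32 + \left(6 - 1\right)\right) \left(-6 - 9\right) = \left(-32 + \left(6 - 1\right)\right) \left(-15\right) = \left(-32 + 5\right) \left(-15\right) = \left(-27\right) \left(-15\right) = 405$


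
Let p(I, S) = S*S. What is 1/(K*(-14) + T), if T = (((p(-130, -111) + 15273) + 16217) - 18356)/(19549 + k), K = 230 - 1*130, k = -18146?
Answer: -1403/1938745 ≈ -0.00072366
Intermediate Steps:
p(I, S) = S**2
K = 100 (K = 230 - 130 = 100)
T = 25455/1403 (T = ((((-111)**2 + 15273) + 16217) - 18356)/(19549 - 18146) = (((12321 + 15273) + 16217) - 18356)/1403 = ((27594 + 16217) - 18356)*(1/1403) = (43811 - 18356)*(1/1403) = 25455*(1/1403) = 25455/1403 ≈ 18.143)
1/(K*(-14) + T) = 1/(100*(-14) + 25455/1403) = 1/(-1400 + 25455/1403) = 1/(-1938745/1403) = -1403/1938745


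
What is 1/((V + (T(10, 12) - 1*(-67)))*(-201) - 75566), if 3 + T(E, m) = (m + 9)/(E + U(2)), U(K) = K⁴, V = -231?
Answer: -26/1096195 ≈ -2.3718e-5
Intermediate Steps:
T(E, m) = -3 + (9 + m)/(16 + E) (T(E, m) = -3 + (m + 9)/(E + 2⁴) = -3 + (9 + m)/(E + 16) = -3 + (9 + m)/(16 + E))
1/((V + (T(10, 12) - 1*(-67)))*(-201) - 75566) = 1/((-231 + ((-39 + 12 - 3*10)/(16 + 10) - 1*(-67)))*(-201) - 75566) = 1/((-231 + ((-39 + 12 - 30)/26 + 67))*(-201) - 75566) = 1/((-231 + ((1/26)*(-57) + 67))*(-201) - 75566) = 1/((-231 + (-57/26 + 67))*(-201) - 75566) = 1/((-231 + 1685/26)*(-201) - 75566) = 1/(-4321/26*(-201) - 75566) = 1/(868521/26 - 75566) = 1/(-1096195/26) = -26/1096195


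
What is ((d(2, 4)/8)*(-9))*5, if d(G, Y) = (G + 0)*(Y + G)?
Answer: -135/2 ≈ -67.500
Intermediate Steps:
d(G, Y) = G*(G + Y)
((d(2, 4)/8)*(-9))*5 = (((2*(2 + 4))/8)*(-9))*5 = (((2*6)*(⅛))*(-9))*5 = ((12*(⅛))*(-9))*5 = ((3/2)*(-9))*5 = -27/2*5 = -135/2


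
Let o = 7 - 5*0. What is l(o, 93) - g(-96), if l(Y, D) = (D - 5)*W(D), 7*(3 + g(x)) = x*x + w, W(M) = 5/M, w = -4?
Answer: -121669/93 ≈ -1308.3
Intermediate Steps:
o = 7 (o = 7 + 0 = 7)
g(x) = -25/7 + x²/7 (g(x) = -3 + (x*x - 4)/7 = -3 + (x² - 4)/7 = -3 + (-4 + x²)/7 = -3 + (-4/7 + x²/7) = -25/7 + x²/7)
l(Y, D) = 5*(-5 + D)/D (l(Y, D) = (D - 5)*(5/D) = (-5 + D)*(5/D) = 5*(-5 + D)/D)
l(o, 93) - g(-96) = (5 - 25/93) - (-25/7 + (⅐)*(-96)²) = (5 - 25*1/93) - (-25/7 + (⅐)*9216) = (5 - 25/93) - (-25/7 + 9216/7) = 440/93 - 1*1313 = 440/93 - 1313 = -121669/93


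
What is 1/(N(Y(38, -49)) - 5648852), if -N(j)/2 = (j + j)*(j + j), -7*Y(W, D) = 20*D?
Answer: -1/5805652 ≈ -1.7225e-7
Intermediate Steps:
Y(W, D) = -20*D/7
N(j) = -8*j² (N(j) = -2*(j + j)*(j + j) = -2*2*j*2*j = -8*j²)
1/(N(Y(38, -49)) - 5648852) = 1/(-8*(-20/7*(-49))² - 5648852) = 1/(-8*140² - 5648852) = 1/(-8*19600 - 5648852) = 1/(-156800 - 5648852) = 1/(-5805652) = -1/5805652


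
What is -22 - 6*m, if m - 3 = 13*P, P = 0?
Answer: -40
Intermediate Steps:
m = 3 (m = 3 + 13*0 = 3 + 0 = 3)
-22 - 6*m = -22 - 6*3 = -22 - 18 = -40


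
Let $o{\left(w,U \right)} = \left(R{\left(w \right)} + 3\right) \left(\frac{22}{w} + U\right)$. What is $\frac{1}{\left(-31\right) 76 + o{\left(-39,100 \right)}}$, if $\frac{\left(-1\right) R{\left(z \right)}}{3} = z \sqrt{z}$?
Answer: $- \frac{173875}{446403561248} - \frac{983073 i \sqrt{39}}{446403561248} \approx -3.895 \cdot 10^{-7} - 1.3753 \cdot 10^{-5} i$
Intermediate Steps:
$R{\left(z \right)} = - 3 z^{\frac{3}{2}}$ ($R{\left(z \right)} = - 3 z \sqrt{z} = - 3 z^{\frac{3}{2}}$)
$o{\left(w,U \right)} = \left(3 - 3 w^{\frac{3}{2}}\right) \left(U + \frac{22}{w}\right)$ ($o{\left(w,U \right)} = \left(- 3 w^{\frac{3}{2}} + 3\right) \left(\frac{22}{w} + U\right) = \left(3 - 3 w^{\frac{3}{2}}\right) \left(U + \frac{22}{w}\right)$)
$\frac{1}{\left(-31\right) 76 + o{\left(-39,100 \right)}} = \frac{1}{\left(-31\right) 76 + \frac{3 \left(22 - 22 \left(-39\right)^{\frac{3}{2}} - 100 \left(-39\right) \left(-1 + \left(-39\right)^{\frac{3}{2}}\right)\right)}{-39}} = \frac{1}{-2356 + 3 \left(- \frac{1}{39}\right) \left(22 - 22 \left(- 39 i \sqrt{39}\right) - 100 \left(-39\right) \left(-1 - 39 i \sqrt{39}\right)\right)} = \frac{1}{-2356 + 3 \left(- \frac{1}{39}\right) \left(22 + 858 i \sqrt{39} - \left(3900 + 152100 i \sqrt{39}\right)\right)} = \frac{1}{-2356 + 3 \left(- \frac{1}{39}\right) \left(-3878 - 151242 i \sqrt{39}\right)} = \frac{1}{-2356 + \left(\frac{3878}{13} + 11634 i \sqrt{39}\right)} = \frac{1}{- \frac{26750}{13} + 11634 i \sqrt{39}}$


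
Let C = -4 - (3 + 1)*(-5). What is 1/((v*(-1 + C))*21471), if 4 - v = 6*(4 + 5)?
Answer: -1/16103250 ≈ -6.2099e-8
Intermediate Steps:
v = -50 (v = 4 - 6*(4 + 5) = 4 - 6*9 = 4 - 1*54 = 4 - 54 = -50)
C = 16 (C = -4 - 4*(-5) = -4 - 1*(-20) = -4 + 20 = 16)
1/((v*(-1 + C))*21471) = 1/(-50*(-1 + 16)*21471) = 1/(-50*15*21471) = 1/(-750*21471) = 1/(-16103250) = -1/16103250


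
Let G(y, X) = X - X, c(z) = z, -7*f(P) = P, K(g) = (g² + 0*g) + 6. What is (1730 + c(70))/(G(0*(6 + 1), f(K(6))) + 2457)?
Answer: 200/273 ≈ 0.73260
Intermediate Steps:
K(g) = 6 + g² (K(g) = (g² + 0) + 6 = g² + 6 = 6 + g²)
f(P) = -P/7
G(y, X) = 0
(1730 + c(70))/(G(0*(6 + 1), f(K(6))) + 2457) = (1730 + 70)/(0 + 2457) = 1800/2457 = 1800*(1/2457) = 200/273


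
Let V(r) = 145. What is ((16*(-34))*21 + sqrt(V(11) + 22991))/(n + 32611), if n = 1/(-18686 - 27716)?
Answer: -176698816/504405207 + 185608*sqrt(1446)/1513215621 ≈ -0.34565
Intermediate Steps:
n = -1/46402 (n = 1/(-46402) = -1/46402 ≈ -2.1551e-5)
((16*(-34))*21 + sqrt(V(11) + 22991))/(n + 32611) = ((16*(-34))*21 + sqrt(145 + 22991))/(-1/46402 + 32611) = (-544*21 + sqrt(23136))/(1513215621/46402) = (-11424 + 4*sqrt(1446))*(46402/1513215621) = -176698816/504405207 + 185608*sqrt(1446)/1513215621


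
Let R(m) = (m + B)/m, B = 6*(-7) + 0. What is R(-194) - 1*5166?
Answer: -500984/97 ≈ -5164.8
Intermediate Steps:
B = -42 (B = -42 + 0 = -42)
R(m) = (-42 + m)/m (R(m) = (m - 42)/m = (-42 + m)/m)
R(-194) - 1*5166 = (-42 - 194)/(-194) - 1*5166 = -1/194*(-236) - 5166 = 118/97 - 5166 = -500984/97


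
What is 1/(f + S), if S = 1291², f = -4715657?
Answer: -1/3048976 ≈ -3.2798e-7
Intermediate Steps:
S = 1666681
1/(f + S) = 1/(-4715657 + 1666681) = 1/(-3048976) = -1/3048976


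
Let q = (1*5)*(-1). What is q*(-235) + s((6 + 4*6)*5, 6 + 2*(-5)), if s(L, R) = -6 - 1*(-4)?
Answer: 1173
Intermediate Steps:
q = -5 (q = 5*(-1) = -5)
s(L, R) = -2 (s(L, R) = -6 + 4 = -2)
q*(-235) + s((6 + 4*6)*5, 6 + 2*(-5)) = -5*(-235) - 2 = 1175 - 2 = 1173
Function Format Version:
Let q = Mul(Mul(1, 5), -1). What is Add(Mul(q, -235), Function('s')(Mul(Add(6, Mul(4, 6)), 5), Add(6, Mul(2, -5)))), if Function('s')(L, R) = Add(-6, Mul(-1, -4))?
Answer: 1173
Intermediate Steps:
q = -5 (q = Mul(5, -1) = -5)
Function('s')(L, R) = -2 (Function('s')(L, R) = Add(-6, 4) = -2)
Add(Mul(q, -235), Function('s')(Mul(Add(6, Mul(4, 6)), 5), Add(6, Mul(2, -5)))) = Add(Mul(-5, -235), -2) = Add(1175, -2) = 1173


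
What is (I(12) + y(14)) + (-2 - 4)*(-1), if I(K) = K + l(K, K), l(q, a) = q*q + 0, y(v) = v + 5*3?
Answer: 191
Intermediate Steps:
y(v) = 15 + v (y(v) = v + 15 = 15 + v)
l(q, a) = q**2 (l(q, a) = q**2 + 0 = q**2)
I(K) = K + K**2
(I(12) + y(14)) + (-2 - 4)*(-1) = (12*(1 + 12) + (15 + 14)) + (-2 - 4)*(-1) = (12*13 + 29) - 6*(-1) = (156 + 29) + 6 = 185 + 6 = 191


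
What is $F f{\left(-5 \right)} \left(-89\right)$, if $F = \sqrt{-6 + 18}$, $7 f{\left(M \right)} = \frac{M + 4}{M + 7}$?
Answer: $\frac{89 \sqrt{3}}{7} \approx 22.022$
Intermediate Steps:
$f{\left(M \right)} = \frac{4 + M}{7 \left(7 + M\right)}$ ($f{\left(M \right)} = \frac{\left(M + 4\right) \frac{1}{M + 7}}{7} = \frac{\left(4 + M\right) \frac{1}{7 + M}}{7} = \frac{\frac{1}{7 + M} \left(4 + M\right)}{7} = \frac{4 + M}{7 \left(7 + M\right)}$)
$F = 2 \sqrt{3}$ ($F = \sqrt{12} = 2 \sqrt{3} \approx 3.4641$)
$F f{\left(-5 \right)} \left(-89\right) = 2 \sqrt{3} \frac{4 - 5}{7 \left(7 - 5\right)} \left(-89\right) = 2 \sqrt{3} \cdot \frac{1}{7} \cdot \frac{1}{2} \left(-1\right) \left(-89\right) = 2 \sqrt{3} \left(- \frac{1}{14}\right) \left(-89\right) = - \frac{\sqrt{3}}{7} \left(-89\right) = \frac{89 \sqrt{3}}{7}$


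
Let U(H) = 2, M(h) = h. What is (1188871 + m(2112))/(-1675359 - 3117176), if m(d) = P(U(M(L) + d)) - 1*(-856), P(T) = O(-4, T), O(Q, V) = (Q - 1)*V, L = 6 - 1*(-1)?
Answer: -1189717/4792535 ≈ -0.24824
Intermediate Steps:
L = 7 (L = 6 + 1 = 7)
O(Q, V) = V*(-1 + Q) (O(Q, V) = (-1 + Q)*V = V*(-1 + Q))
P(T) = -5*T (P(T) = T*(-1 - 4) = T*(-5) = -5*T)
m(d) = 846 (m(d) = -5*2 - 1*(-856) = -10 + 856 = 846)
(1188871 + m(2112))/(-1675359 - 3117176) = (1188871 + 846)/(-1675359 - 3117176) = 1189717/(-4792535) = 1189717*(-1/4792535) = -1189717/4792535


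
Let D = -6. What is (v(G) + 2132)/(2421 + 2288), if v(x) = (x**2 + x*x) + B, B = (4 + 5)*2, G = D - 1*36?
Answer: 334/277 ≈ 1.2058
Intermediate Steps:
G = -42 (G = -6 - 1*36 = -6 - 36 = -42)
B = 18 (B = 9*2 = 18)
v(x) = 18 + 2*x**2 (v(x) = (x**2 + x*x) + 18 = (x**2 + x**2) + 18 = 2*x**2 + 18 = 18 + 2*x**2)
(v(G) + 2132)/(2421 + 2288) = ((18 + 2*(-42)**2) + 2132)/(2421 + 2288) = ((18 + 2*1764) + 2132)/4709 = ((18 + 3528) + 2132)*(1/4709) = (3546 + 2132)*(1/4709) = 5678*(1/4709) = 334/277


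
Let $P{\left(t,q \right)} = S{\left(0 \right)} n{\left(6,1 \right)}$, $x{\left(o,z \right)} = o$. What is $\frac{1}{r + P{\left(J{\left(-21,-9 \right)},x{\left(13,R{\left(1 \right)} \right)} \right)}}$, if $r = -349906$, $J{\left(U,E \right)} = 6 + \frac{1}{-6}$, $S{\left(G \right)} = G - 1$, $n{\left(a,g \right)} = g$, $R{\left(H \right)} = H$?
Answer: $- \frac{1}{349907} \approx -2.8579 \cdot 10^{-6}$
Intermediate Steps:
$S{\left(G \right)} = -1 + G$ ($S{\left(G \right)} = G - 1 = -1 + G$)
$J{\left(U,E \right)} = \frac{35}{6}$ ($J{\left(U,E \right)} = 6 - \frac{1}{6} = \frac{35}{6}$)
$P{\left(t,q \right)} = -1$ ($P{\left(t,q \right)} = \left(-1 + 0\right) 1 = \left(-1\right) 1 = -1$)
$\frac{1}{r + P{\left(J{\left(-21,-9 \right)},x{\left(13,R{\left(1 \right)} \right)} \right)}} = \frac{1}{-349906 - 1} = \frac{1}{-349907} = - \frac{1}{349907}$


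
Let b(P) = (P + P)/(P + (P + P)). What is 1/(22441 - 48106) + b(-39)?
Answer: 5703/8555 ≈ 0.66663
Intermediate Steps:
b(P) = ⅔ (b(P) = (2*P)/(P + 2*P) = (2*P)/((3*P)) = (2*P)*(1/(3*P)) = ⅔)
1/(22441 - 48106) + b(-39) = 1/(22441 - 48106) + ⅔ = 1/(-25665) + ⅔ = -1/25665 + ⅔ = 5703/8555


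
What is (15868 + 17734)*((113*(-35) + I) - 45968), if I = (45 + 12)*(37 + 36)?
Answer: -1537694724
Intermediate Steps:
I = 4161 (I = 57*73 = 4161)
(15868 + 17734)*((113*(-35) + I) - 45968) = (15868 + 17734)*((113*(-35) + 4161) - 45968) = 33602*((-3955 + 4161) - 45968) = 33602*(206 - 45968) = 33602*(-45762) = -1537694724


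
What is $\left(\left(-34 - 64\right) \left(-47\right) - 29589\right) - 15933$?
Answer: $-40916$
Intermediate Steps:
$\left(\left(-34 - 64\right) \left(-47\right) - 29589\right) - 15933 = \left(\left(-98\right) \left(-47\right) - 29589\right) - 15933 = \left(4606 - 29589\right) - 15933 = -24983 - 15933 = -40916$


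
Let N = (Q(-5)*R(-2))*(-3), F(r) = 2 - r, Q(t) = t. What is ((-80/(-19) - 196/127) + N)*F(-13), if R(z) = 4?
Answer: 2268240/2413 ≈ 940.01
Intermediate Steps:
N = 60 (N = -5*4*(-3) = -20*(-3) = 60)
((-80/(-19) - 196/127) + N)*F(-13) = ((-80/(-19) - 196/127) + 60)*(2 - 1*(-13)) = ((-80*(-1/19) - 196*1/127) + 60)*(2 + 13) = ((80/19 - 196/127) + 60)*15 = (6436/2413 + 60)*15 = (151216/2413)*15 = 2268240/2413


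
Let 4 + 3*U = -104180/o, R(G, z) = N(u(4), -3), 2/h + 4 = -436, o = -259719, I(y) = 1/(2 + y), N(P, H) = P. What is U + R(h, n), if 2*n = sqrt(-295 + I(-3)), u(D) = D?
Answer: 2181932/779157 ≈ 2.8004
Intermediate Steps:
h = -1/220 (h = 2/(-4 - 436) = 2/(-440) = 2*(-1/440) = -1/220 ≈ -0.0045455)
n = I*sqrt(74) (n = sqrt(-295 + 1/(2 - 3))/2 = sqrt(-295 + 1/(-1))/2 = sqrt(-295 - 1)/2 = sqrt(-296)/2 = (2*I*sqrt(74))/2 = I*sqrt(74) ≈ 8.6023*I)
R(G, z) = 4
U = -934696/779157 (U = -4/3 + (-104180/(-259719))/3 = -4/3 + (-104180*(-1/259719))/3 = -4/3 + (1/3)*(104180/259719) = -4/3 + 104180/779157 = -934696/779157 ≈ -1.1996)
U + R(h, n) = -934696/779157 + 4 = 2181932/779157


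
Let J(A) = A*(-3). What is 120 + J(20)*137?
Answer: -8100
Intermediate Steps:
J(A) = -3*A
120 + J(20)*137 = 120 - 3*20*137 = 120 - 60*137 = 120 - 8220 = -8100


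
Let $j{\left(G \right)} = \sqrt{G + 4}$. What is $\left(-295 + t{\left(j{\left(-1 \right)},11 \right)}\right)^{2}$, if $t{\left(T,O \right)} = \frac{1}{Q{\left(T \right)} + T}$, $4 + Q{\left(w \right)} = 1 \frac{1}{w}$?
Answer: $\frac{1395943}{16} + \frac{2363 \sqrt{3}}{32} \approx 87374.0$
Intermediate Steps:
$Q{\left(w \right)} = -4 + \frac{1}{w}$ ($Q{\left(w \right)} = -4 + 1 \frac{1}{w} = -4 + \frac{1}{w}$)
$j{\left(G \right)} = \sqrt{4 + G}$
$t{\left(T,O \right)} = \frac{1}{-4 + T + \frac{1}{T}}$ ($t{\left(T,O \right)} = \frac{1}{\left(-4 + \frac{1}{T}\right) + T} = \frac{1}{-4 + T + \frac{1}{T}}$)
$\left(-295 + t{\left(j{\left(-1 \right)},11 \right)}\right)^{2} = \left(-295 + \frac{\sqrt{4 - 1}}{1 + \sqrt{4 - 1} \left(-4 + \sqrt{4 - 1}\right)}\right)^{2} = \left(-295 + \frac{\sqrt{3}}{1 + \sqrt{3} \left(-4 + \sqrt{3}\right)}\right)^{2}$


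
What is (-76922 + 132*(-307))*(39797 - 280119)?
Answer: 28224857612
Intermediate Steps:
(-76922 + 132*(-307))*(39797 - 280119) = (-76922 - 40524)*(-240322) = -117446*(-240322) = 28224857612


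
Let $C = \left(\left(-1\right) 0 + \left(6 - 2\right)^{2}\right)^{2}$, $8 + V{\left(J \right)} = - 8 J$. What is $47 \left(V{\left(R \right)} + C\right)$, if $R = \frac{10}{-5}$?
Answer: $12408$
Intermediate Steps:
$R = -2$ ($R = 10 \left(- \frac{1}{5}\right) = -2$)
$V{\left(J \right)} = -8 - 8 J$
$C = 256$ ($C = \left(0 + 4^{2}\right)^{2} = \left(0 + 16\right)^{2} = 16^{2} = 256$)
$47 \left(V{\left(R \right)} + C\right) = 47 \left(\left(-8 - -16\right) + 256\right) = 47 \left(\left(-8 + 16\right) + 256\right) = 47 \left(8 + 256\right) = 47 \cdot 264 = 12408$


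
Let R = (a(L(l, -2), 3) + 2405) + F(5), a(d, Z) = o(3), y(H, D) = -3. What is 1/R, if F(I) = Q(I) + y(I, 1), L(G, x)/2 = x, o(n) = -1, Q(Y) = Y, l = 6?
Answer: 1/2406 ≈ 0.00041563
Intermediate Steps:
L(G, x) = 2*x
a(d, Z) = -1
F(I) = -3 + I (F(I) = I - 3 = -3 + I)
R = 2406 (R = (-1 + 2405) + (-3 + 5) = 2404 + 2 = 2406)
1/R = 1/2406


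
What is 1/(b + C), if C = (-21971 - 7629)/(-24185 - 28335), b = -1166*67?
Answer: -1313/102573446 ≈ -1.2801e-5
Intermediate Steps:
b = -78122
C = 740/1313 (C = -29600/(-52520) = -29600*(-1/52520) = 740/1313 ≈ 0.56359)
1/(b + C) = 1/(-78122 + 740/1313) = 1/(-102573446/1313) = -1313/102573446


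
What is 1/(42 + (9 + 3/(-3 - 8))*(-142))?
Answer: -11/13170 ≈ -0.00083523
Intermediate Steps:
1/(42 + (9 + 3/(-3 - 8))*(-142)) = 1/(42 + (9 + 3/(-11))*(-142)) = 1/(42 + (9 - 1/11*3)*(-142)) = 1/(42 + (9 - 3/11)*(-142)) = 1/(42 + (96/11)*(-142)) = 1/(42 - 13632/11) = 1/(-13170/11) = -11/13170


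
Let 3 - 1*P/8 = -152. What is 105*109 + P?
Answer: 12685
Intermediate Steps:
P = 1240 (P = 24 - 8*(-152) = 24 + 1216 = 1240)
105*109 + P = 105*109 + 1240 = 11445 + 1240 = 12685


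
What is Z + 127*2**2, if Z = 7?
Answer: 515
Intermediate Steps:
Z + 127*2**2 = 7 + 127*2**2 = 7 + 127*4 = 7 + 508 = 515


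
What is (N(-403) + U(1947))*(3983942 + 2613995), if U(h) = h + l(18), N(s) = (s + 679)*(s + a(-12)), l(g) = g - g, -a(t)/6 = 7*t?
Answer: 196770275151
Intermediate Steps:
a(t) = -42*t
l(g) = 0
N(s) = (504 + s)*(679 + s) (N(s) = (s + 679)*(s - 42*(-12)) = (679 + s)*(s + 504) = (679 + s)*(504 + s) = (504 + s)*(679 + s))
U(h) = h (U(h) = h + 0 = h)
(N(-403) + U(1947))*(3983942 + 2613995) = ((342216 + (-403)**2 + 1183*(-403)) + 1947)*(3983942 + 2613995) = ((342216 + 162409 - 476749) + 1947)*6597937 = (27876 + 1947)*6597937 = 29823*6597937 = 196770275151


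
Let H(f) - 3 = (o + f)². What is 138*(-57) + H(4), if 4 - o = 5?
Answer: -7854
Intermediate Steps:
o = -1 (o = 4 - 1*5 = 4 - 5 = -1)
H(f) = 3 + (-1 + f)²
138*(-57) + H(4) = 138*(-57) + (3 + (-1 + 4)²) = -7866 + (3 + 3²) = -7866 + (3 + 9) = -7866 + 12 = -7854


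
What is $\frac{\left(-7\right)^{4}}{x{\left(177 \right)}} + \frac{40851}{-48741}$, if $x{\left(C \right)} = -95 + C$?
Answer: $\frac{37892453}{1332254} \approx 28.442$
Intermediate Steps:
$\frac{\left(-7\right)^{4}}{x{\left(177 \right)}} + \frac{40851}{-48741} = \frac{\left(-7\right)^{4}}{-95 + 177} + \frac{40851}{-48741} = \frac{2401}{82} + 40851 \left(- \frac{1}{48741}\right) = 2401 \cdot \frac{1}{82} - \frac{13617}{16247} = \frac{2401}{82} - \frac{13617}{16247} = \frac{37892453}{1332254}$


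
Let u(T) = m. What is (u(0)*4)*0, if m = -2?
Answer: 0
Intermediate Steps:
u(T) = -2
(u(0)*4)*0 = -2*4*0 = -8*0 = 0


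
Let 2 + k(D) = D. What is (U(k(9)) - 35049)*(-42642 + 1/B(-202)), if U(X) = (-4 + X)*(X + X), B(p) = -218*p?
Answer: 65735553366777/44036 ≈ 1.4928e+9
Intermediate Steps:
k(D) = -2 + D
U(X) = 2*X*(-4 + X) (U(X) = (-4 + X)*(2*X) = 2*X*(-4 + X))
(U(k(9)) - 35049)*(-42642 + 1/B(-202)) = (2*(-2 + 9)*(-4 + (-2 + 9)) - 35049)*(-42642 + 1/(-218*(-202))) = (2*7*(-4 + 7) - 35049)*(-42642 + 1/44036) = (2*7*3 - 35049)*(-42642 + 1/44036) = (42 - 35049)*(-1877783111/44036) = -35007*(-1877783111/44036) = 65735553366777/44036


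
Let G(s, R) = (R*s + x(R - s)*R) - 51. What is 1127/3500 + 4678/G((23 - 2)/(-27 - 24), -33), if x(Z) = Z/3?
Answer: 20320869/1364500 ≈ 14.893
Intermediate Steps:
x(Z) = Z/3 (x(Z) = Z*(1/3) = Z/3)
G(s, R) = -51 + R*s + R*(-s/3 + R/3) (G(s, R) = (R*s + ((R - s)/3)*R) - 51 = (R*s + (-s/3 + R/3)*R) - 51 = (R*s + R*(-s/3 + R/3)) - 51 = -51 + R*s + R*(-s/3 + R/3))
1127/3500 + 4678/G((23 - 2)/(-27 - 24), -33) = 1127/3500 + 4678/(-51 + (1/3)*(-33)**2 + (2/3)*(-33)*((23 - 2)/(-27 - 24))) = 1127*(1/3500) + 4678/(-51 + (1/3)*1089 + (2/3)*(-33)*(21/(-51))) = 161/500 + 4678/(-51 + 363 + (2/3)*(-33)*(21*(-1/51))) = 161/500 + 4678/(-51 + 363 + (2/3)*(-33)*(-7/17)) = 161/500 + 4678/(-51 + 363 + 154/17) = 161/500 + 4678/(5458/17) = 161/500 + 4678*(17/5458) = 161/500 + 39763/2729 = 20320869/1364500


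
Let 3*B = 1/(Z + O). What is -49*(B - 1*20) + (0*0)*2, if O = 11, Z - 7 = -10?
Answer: 23471/24 ≈ 977.96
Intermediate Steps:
Z = -3 (Z = 7 - 10 = -3)
B = 1/24 (B = 1/(3*(-3 + 11)) = (⅓)/8 = (⅓)*(⅛) = 1/24 ≈ 0.041667)
-49*(B - 1*20) + (0*0)*2 = -49*(1/24 - 1*20) + (0*0)*2 = -49*(1/24 - 20) + 0*2 = -49*(-479/24) + 0 = 23471/24 + 0 = 23471/24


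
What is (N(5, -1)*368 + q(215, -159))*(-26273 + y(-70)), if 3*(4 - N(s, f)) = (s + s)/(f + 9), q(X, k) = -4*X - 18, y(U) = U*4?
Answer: -11701022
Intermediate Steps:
y(U) = 4*U
q(X, k) = -18 - 4*X
N(s, f) = 4 - 2*s/(3*(9 + f)) (N(s, f) = 4 - (s + s)/(3*(f + 9)) = 4 - 2*s/(3*(9 + f)))
(N(5, -1)*368 + q(215, -159))*(-26273 + y(-70)) = ((2*(54 - 1*5 + 6*(-1))/(3*(9 - 1)))*368 + (-18 - 4*215))*(-26273 + 4*(-70)) = (((⅔)*(54 - 5 - 6)/8)*368 + (-18 - 860))*(-26273 - 280) = (((⅔)*(⅛)*43)*368 - 878)*(-26553) = ((43/12)*368 - 878)*(-26553) = (3956/3 - 878)*(-26553) = (1322/3)*(-26553) = -11701022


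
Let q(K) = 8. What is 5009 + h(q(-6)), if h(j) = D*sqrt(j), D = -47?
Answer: 5009 - 94*sqrt(2) ≈ 4876.1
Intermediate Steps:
h(j) = -47*sqrt(j)
5009 + h(q(-6)) = 5009 - 94*sqrt(2)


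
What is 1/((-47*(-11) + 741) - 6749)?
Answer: -1/5491 ≈ -0.00018212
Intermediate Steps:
1/((-47*(-11) + 741) - 6749) = 1/((517 + 741) - 6749) = 1/(1258 - 6749) = 1/(-5491) = -1/5491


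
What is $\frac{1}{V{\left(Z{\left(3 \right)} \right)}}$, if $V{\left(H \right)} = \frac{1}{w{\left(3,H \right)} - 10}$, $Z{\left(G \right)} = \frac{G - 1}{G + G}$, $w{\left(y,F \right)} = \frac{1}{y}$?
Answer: $- \frac{29}{3} \approx -9.6667$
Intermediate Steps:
$Z{\left(G \right)} = \frac{-1 + G}{2 G}$
$V{\left(H \right)} = - \frac{3}{29}$ ($V{\left(H \right)} = \frac{1}{\frac{1}{3} - 10} = \frac{1}{- \frac{29}{3}} = - \frac{3}{29}$)
$\frac{1}{V{\left(Z{\left(3 \right)} \right)}} = \frac{1}{- \frac{3}{29}} = - \frac{29}{3}$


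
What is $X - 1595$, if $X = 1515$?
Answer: $-80$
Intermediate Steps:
$X - 1595 = 1515 - 1595 = -80$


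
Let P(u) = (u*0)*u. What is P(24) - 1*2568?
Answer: -2568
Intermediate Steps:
P(u) = 0 (P(u) = 0*u = 0)
P(24) - 1*2568 = 0 - 1*2568 = 0 - 2568 = -2568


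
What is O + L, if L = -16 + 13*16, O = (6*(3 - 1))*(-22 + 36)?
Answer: 360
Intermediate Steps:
O = 168 (O = (6*2)*14 = 12*14 = 168)
L = 192 (L = -16 + 208 = 192)
O + L = 168 + 192 = 360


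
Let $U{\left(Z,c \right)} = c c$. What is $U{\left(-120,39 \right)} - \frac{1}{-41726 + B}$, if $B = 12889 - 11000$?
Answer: $\frac{60592078}{39837} \approx 1521.0$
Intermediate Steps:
$U{\left(Z,c \right)} = c^{2}$
$B = 1889$ ($B = 12889 - 11000 = 1889$)
$U{\left(-120,39 \right)} - \frac{1}{-41726 + B} = 39^{2} - \frac{1}{-41726 + 1889} = 1521 - \frac{1}{-39837} = 1521 - - \frac{1}{39837} = 1521 + \frac{1}{39837} = \frac{60592078}{39837}$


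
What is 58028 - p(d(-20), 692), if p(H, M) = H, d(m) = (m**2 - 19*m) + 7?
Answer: 57241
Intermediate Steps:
d(m) = 7 + m**2 - 19*m
58028 - p(d(-20), 692) = 58028 - (7 + (-20)**2 - 19*(-20)) = 58028 - (7 + 400 + 380) = 58028 - 1*787 = 58028 - 787 = 57241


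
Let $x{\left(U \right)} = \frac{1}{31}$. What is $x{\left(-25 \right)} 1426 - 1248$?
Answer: $-1202$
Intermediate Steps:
$x{\left(U \right)} = \frac{1}{31}$
$x{\left(-25 \right)} 1426 - 1248 = \frac{1}{31} \cdot 1426 - 1248 = 46 - 1248 = -1202$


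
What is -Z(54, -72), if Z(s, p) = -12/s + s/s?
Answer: -7/9 ≈ -0.77778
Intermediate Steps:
Z(s, p) = 1 - 12/s (Z(s, p) = -12/s + 1 = 1 - 12/s)
-Z(54, -72) = -(-12 + 54)/54 = -42/54 = -1*7/9 = -7/9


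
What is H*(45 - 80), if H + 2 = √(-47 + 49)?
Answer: 70 - 35*√2 ≈ 20.503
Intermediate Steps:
H = -2 + √2 (H = -2 + √(-47 + 49) = -2 + √2 ≈ -0.58579)
H*(45 - 80) = (-2 + √2)*(45 - 80) = (-2 + √2)*(-35) = 70 - 35*√2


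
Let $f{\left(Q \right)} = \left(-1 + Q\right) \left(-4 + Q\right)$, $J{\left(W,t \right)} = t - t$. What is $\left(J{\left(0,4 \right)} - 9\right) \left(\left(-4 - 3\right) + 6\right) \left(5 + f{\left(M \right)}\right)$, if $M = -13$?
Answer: $2187$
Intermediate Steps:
$J{\left(W,t \right)} = 0$
$\left(J{\left(0,4 \right)} - 9\right) \left(\left(-4 - 3\right) + 6\right) \left(5 + f{\left(M \right)}\right) = \left(0 - 9\right) \left(\left(-4 - 3\right) + 6\right) \left(5 + \left(4 + \left(-13\right)^{2} - -65\right)\right) = - 9 \left(-7 + 6\right) \left(5 + \left(4 + 169 + 65\right)\right) = \left(-9\right) \left(-1\right) \left(5 + 238\right) = 9 \cdot 243 = 2187$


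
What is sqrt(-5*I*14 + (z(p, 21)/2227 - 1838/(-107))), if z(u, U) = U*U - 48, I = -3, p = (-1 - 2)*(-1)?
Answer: sqrt(752260183)/1819 ≈ 15.078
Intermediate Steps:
p = 3 (p = -3*(-1) = 3)
z(u, U) = -48 + U**2 (z(u, U) = U**2 - 48 = -48 + U**2)
sqrt(-5*I*14 + (z(p, 21)/2227 - 1838/(-107))) = sqrt(-5*(-3)*14 + ((-48 + 21**2)/2227 - 1838/(-107))) = sqrt(15*14 + ((-48 + 441)*(1/2227) - 1838*(-1/107))) = sqrt(210 + (393*(1/2227) + 1838/107)) = sqrt(210 + (3/17 + 1838/107)) = sqrt(210 + 31567/1819) = sqrt(413557/1819) = sqrt(752260183)/1819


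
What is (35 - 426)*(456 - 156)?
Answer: -117300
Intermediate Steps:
(35 - 426)*(456 - 156) = -391*300 = -117300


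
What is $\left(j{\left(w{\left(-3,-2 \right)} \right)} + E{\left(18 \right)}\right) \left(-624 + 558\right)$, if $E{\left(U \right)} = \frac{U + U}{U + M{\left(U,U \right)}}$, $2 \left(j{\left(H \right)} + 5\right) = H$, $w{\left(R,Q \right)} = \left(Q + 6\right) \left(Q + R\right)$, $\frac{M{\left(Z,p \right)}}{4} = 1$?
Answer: $882$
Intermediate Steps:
$M{\left(Z,p \right)} = 4$ ($M{\left(Z,p \right)} = 4 \cdot 1 = 4$)
$w{\left(R,Q \right)} = \left(6 + Q\right) \left(Q + R\right)$
$j{\left(H \right)} = -5 + \frac{H}{2}$
$E{\left(U \right)} = \frac{2 U}{4 + U}$ ($E{\left(U \right)} = \frac{U + U}{U + 4} = \frac{2 U}{4 + U}$)
$\left(j{\left(w{\left(-3,-2 \right)} \right)} + E{\left(18 \right)}\right) \left(-624 + 558\right) = \left(\left(-5 + \frac{\left(-2\right)^{2} + 6 \left(-2\right) + 6 \left(-3\right) - -6}{2}\right) + 2 \cdot 18 \frac{1}{4 + 18}\right) \left(-624 + 558\right) = \left(\left(-5 + \frac{4 - 12 - 18 + 6}{2}\right) + 2 \cdot 18 \cdot \frac{1}{22}\right) \left(-66\right) = \left(\left(-5 + \frac{1}{2} \left(-20\right)\right) + 2 \cdot 18 \cdot \frac{1}{22}\right) \left(-66\right) = \left(\left(-5 - 10\right) + \frac{18}{11}\right) \left(-66\right) = \left(-15 + \frac{18}{11}\right) \left(-66\right) = \left(- \frac{147}{11}\right) \left(-66\right) = 882$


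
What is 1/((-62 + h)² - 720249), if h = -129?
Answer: -1/683768 ≈ -1.4625e-6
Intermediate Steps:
1/((-62 + h)² - 720249) = 1/((-62 - 129)² - 720249) = 1/((-191)² - 720249) = 1/(36481 - 720249) = 1/(-683768) = -1/683768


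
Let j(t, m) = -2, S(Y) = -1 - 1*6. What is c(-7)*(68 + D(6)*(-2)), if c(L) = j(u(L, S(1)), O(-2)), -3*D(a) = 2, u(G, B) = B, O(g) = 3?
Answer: -416/3 ≈ -138.67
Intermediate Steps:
S(Y) = -7 (S(Y) = -1 - 6 = -7)
D(a) = -2/3 (D(a) = -1/3*2 = -2/3)
c(L) = -2
c(-7)*(68 + D(6)*(-2)) = -2*(68 - 2/3*(-2)) = -2*(68 + 4/3) = -2*208/3 = -416/3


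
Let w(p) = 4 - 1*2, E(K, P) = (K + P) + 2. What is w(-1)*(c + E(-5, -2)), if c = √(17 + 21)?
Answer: -10 + 2*√38 ≈ 2.3288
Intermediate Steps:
E(K, P) = 2 + K + P
w(p) = 2 (w(p) = 4 - 2 = 2)
c = √38 ≈ 6.1644
w(-1)*(c + E(-5, -2)) = 2*(√38 + (2 - 5 - 2)) = 2*(√38 - 5) = 2*(-5 + √38) = -10 + 2*√38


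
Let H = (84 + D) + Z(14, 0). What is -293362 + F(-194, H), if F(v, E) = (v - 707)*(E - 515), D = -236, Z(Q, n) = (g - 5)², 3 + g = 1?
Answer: 263456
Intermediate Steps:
g = -2 (g = -3 + 1 = -2)
Z(Q, n) = 49 (Z(Q, n) = (-2 - 5)² = (-7)² = 49)
H = -103 (H = (84 - 236) + 49 = -152 + 49 = -103)
F(v, E) = (-707 + v)*(-515 + E)
-293362 + F(-194, H) = -293362 + (364105 - 707*(-103) - 515*(-194) - 103*(-194)) = -293362 + (364105 + 72821 + 99910 + 19982) = -293362 + 556818 = 263456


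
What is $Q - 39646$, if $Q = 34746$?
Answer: $-4900$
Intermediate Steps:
$Q - 39646 = 34746 - 39646 = -4900$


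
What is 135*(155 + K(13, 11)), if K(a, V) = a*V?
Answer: 40230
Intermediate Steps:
K(a, V) = V*a
135*(155 + K(13, 11)) = 135*(155 + 11*13) = 135*(155 + 143) = 135*298 = 40230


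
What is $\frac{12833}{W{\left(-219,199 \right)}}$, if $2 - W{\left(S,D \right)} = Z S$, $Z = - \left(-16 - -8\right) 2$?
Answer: $\frac{12833}{3506} \approx 3.6603$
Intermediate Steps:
$Z = 16$ ($Z = - \left(-16 + 8\right) 2 = - \left(-8\right) 2 = \left(-1\right) \left(-16\right) = 16$)
$W{\left(S,D \right)} = 2 - 16 S$
$\frac{12833}{W{\left(-219,199 \right)}} = \frac{12833}{2 - -3504} = \frac{12833}{2 + 3504} = \frac{12833}{3506}$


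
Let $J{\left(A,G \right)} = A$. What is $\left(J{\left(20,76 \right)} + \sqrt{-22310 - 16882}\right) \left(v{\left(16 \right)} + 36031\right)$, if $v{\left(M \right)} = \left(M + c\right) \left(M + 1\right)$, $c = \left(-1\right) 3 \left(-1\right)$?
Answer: $727080 + 72708 i \sqrt{9798} \approx 7.2708 \cdot 10^{5} + 7.197 \cdot 10^{6} i$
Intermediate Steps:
$c = 3$ ($c = \left(-3\right) \left(-1\right) = 3$)
$v{\left(M \right)} = \left(1 + M\right) \left(3 + M\right)$ ($v{\left(M \right)} = \left(M + 3\right) \left(M + 1\right) = \left(3 + M\right) \left(1 + M\right) = \left(1 + M\right) \left(3 + M\right)$)
$\left(J{\left(20,76 \right)} + \sqrt{-22310 - 16882}\right) \left(v{\left(16 \right)} + 36031\right) = \left(20 + \sqrt{-22310 - 16882}\right) \left(\left(3 + 16^{2} + 4 \cdot 16\right) + 36031\right) = \left(20 + \sqrt{-39192}\right) \left(\left(3 + 256 + 64\right) + 36031\right) = \left(20 + 2 i \sqrt{9798}\right) \left(323 + 36031\right) = \left(20 + 2 i \sqrt{9798}\right) 36354 = 727080 + 72708 i \sqrt{9798}$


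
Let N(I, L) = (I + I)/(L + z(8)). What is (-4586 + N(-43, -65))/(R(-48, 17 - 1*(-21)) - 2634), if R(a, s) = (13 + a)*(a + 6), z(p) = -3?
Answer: 155881/39576 ≈ 3.9388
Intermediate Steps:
R(a, s) = (6 + a)*(13 + a) (R(a, s) = (13 + a)*(6 + a) = (6 + a)*(13 + a))
N(I, L) = 2*I/(-3 + L) (N(I, L) = (I + I)/(L - 3) = (2*I)/(-3 + L) = 2*I/(-3 + L))
(-4586 + N(-43, -65))/(R(-48, 17 - 1*(-21)) - 2634) = (-4586 + 2*(-43)/(-3 - 65))/((78 + (-48)**2 + 19*(-48)) - 2634) = (-4586 + 2*(-43)/(-68))/((78 + 2304 - 912) - 2634) = (-4586 + 2*(-43)*(-1/68))/(1470 - 2634) = (-4586 + 43/34)/(-1164) = -155881/34*(-1/1164) = 155881/39576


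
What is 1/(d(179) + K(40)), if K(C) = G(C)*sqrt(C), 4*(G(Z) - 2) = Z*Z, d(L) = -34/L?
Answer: 3043/103559074702 + 6440241*sqrt(10)/51779537351 ≈ 0.00039335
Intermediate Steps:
G(Z) = 2 + Z**2/4 (G(Z) = 2 + (Z*Z)/4 = 2 + Z**2/4)
K(C) = sqrt(C)*(2 + C**2/4) (K(C) = (2 + C**2/4)*sqrt(C) = sqrt(C)*(2 + C**2/4))
1/(d(179) + K(40)) = 1/(-34/179 + sqrt(40)*(8 + 40**2)/4) = 1/(-34*1/179 + (2*sqrt(10))*(8 + 1600)/4) = 1/(-34/179 + (1/4)*(2*sqrt(10))*1608) = 1/(-34/179 + 804*sqrt(10))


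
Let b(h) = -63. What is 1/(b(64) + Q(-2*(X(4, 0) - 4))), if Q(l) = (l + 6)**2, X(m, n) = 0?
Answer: 1/133 ≈ 0.0075188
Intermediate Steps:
Q(l) = (6 + l)**2
1/(b(64) + Q(-2*(X(4, 0) - 4))) = 1/(-63 + (6 - 2*(0 - 4))**2) = 1/(-63 + (6 - 2*(-4))**2) = 1/(-63 + (6 + 8)**2) = 1/(-63 + 14**2) = 1/(-63 + 196) = 1/133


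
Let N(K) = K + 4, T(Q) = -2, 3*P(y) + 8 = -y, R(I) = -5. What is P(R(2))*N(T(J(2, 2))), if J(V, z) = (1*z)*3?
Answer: -2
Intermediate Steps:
J(V, z) = 3*z (J(V, z) = z*3 = 3*z)
P(y) = -8/3 - y/3 (P(y) = -8/3 + (-y)/3 = -8/3 - y/3)
N(K) = 4 + K
P(R(2))*N(T(J(2, 2))) = (-8/3 - ⅓*(-5))*(4 - 2) = (-8/3 + 5/3)*2 = -1*2 = -2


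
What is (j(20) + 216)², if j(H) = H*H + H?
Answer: 404496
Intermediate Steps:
j(H) = H + H² (j(H) = H² + H = H + H²)
(j(20) + 216)² = (20*(1 + 20) + 216)² = (20*21 + 216)² = (420 + 216)² = 636² = 404496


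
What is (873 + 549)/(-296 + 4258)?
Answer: 711/1981 ≈ 0.35891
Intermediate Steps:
(873 + 549)/(-296 + 4258) = 1422/3962 = 1422*(1/3962) = 711/1981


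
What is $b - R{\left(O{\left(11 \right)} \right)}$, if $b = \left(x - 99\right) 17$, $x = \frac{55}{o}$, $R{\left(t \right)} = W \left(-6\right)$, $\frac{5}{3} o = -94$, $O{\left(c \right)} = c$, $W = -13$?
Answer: $- \frac{501277}{282} \approx -1777.6$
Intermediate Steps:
$o = - \frac{282}{5}$ ($o = \frac{3}{5} \left(-94\right) = - \frac{282}{5} \approx -56.4$)
$R{\left(t \right)} = 78$ ($R{\left(t \right)} = \left(-13\right) \left(-6\right) = 78$)
$x = - \frac{275}{282}$ ($x = \frac{55}{- \frac{282}{5}} = 55 \left(- \frac{5}{282}\right) = - \frac{275}{282} \approx -0.97518$)
$b = - \frac{479281}{282}$ ($b = \left(- \frac{275}{282} - 99\right) 17 = \left(- \frac{28193}{282}\right) 17 = - \frac{479281}{282} \approx -1699.6$)
$b - R{\left(O{\left(11 \right)} \right)} = - \frac{479281}{282} - 78 = - \frac{501277}{282}$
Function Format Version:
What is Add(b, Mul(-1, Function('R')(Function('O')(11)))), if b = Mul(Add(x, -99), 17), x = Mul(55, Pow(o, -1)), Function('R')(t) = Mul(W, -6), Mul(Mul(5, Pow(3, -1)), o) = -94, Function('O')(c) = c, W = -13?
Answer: Rational(-501277, 282) ≈ -1777.6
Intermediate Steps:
o = Rational(-282, 5) (o = Mul(Rational(3, 5), -94) = Rational(-282, 5) ≈ -56.400)
Function('R')(t) = 78 (Function('R')(t) = Mul(-13, -6) = 78)
x = Rational(-275, 282) (x = Mul(55, Pow(Rational(-282, 5), -1)) = Mul(55, Rational(-5, 282)) = Rational(-275, 282) ≈ -0.97518)
b = Rational(-479281, 282) (b = Mul(Add(Rational(-275, 282), -99), 17) = Mul(Rational(-28193, 282), 17) = Rational(-479281, 282) ≈ -1699.6)
Add(b, Mul(-1, Function('R')(Function('O')(11)))) = Add(Rational(-479281, 282), Mul(-1, 78)) = Add(Rational(-479281, 282), -78) = Rational(-501277, 282)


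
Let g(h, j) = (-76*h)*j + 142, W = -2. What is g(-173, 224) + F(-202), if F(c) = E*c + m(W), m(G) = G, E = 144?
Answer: 2916204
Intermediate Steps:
g(h, j) = 142 - 76*h*j (g(h, j) = -76*h*j + 142 = 142 - 76*h*j)
F(c) = -2 + 144*c (F(c) = 144*c - 2 = -2 + 144*c)
g(-173, 224) + F(-202) = (142 - 76*(-173)*224) + (-2 + 144*(-202)) = (142 + 2945152) + (-2 - 29088) = 2945294 - 29090 = 2916204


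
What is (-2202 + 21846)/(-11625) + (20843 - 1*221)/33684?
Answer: -3348871/3107750 ≈ -1.0776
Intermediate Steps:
(-2202 + 21846)/(-11625) + (20843 - 1*221)/33684 = 19644*(-1/11625) + (20843 - 221)*(1/33684) = -6548/3875 + 20622*(1/33684) = -6548/3875 + 491/802 = -3348871/3107750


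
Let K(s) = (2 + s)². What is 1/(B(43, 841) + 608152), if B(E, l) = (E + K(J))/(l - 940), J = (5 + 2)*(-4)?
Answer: 99/60206329 ≈ 1.6443e-6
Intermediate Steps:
J = -28 (J = 7*(-4) = -28)
B(E, l) = (676 + E)/(-940 + l) (B(E, l) = (E + (2 - 28)²)/(l - 940) = (E + (-26)²)/(-940 + l) = (E + 676)/(-940 + l) = (676 + E)/(-940 + l))
1/(B(43, 841) + 608152) = 1/((676 + 43)/(-940 + 841) + 608152) = 1/(719/(-99) + 608152) = 1/(-1/99*719 + 608152) = 1/(-719/99 + 608152) = 1/(60206329/99) = 99/60206329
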